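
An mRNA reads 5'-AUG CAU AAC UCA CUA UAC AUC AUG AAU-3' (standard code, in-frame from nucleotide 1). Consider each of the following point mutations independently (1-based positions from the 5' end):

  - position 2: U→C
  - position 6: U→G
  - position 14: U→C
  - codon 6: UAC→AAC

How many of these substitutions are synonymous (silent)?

0

Codon 1: AUG (Met) → ACG (Thr) — missense.
Codon 2: CAU (His) → CAG (Gln) — missense.
Codon 5: CUA (Leu) → CCA (Pro) — missense.
Codon 6: UAC (Tyr) → AAC (Asn) — missense.
Synonymous: 0 of 4.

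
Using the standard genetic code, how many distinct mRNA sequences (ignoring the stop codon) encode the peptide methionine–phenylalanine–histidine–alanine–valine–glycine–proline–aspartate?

Met: 1 codon.
Phe: 2 codons.
His: 2 codons.
Ala: 4 codons.
Val: 4 codons.
Gly: 4 codons.
Pro: 4 codons.
Asp: 2 codons.
1 × 2 × 2 × 4 × 4 × 4 × 4 × 2 = 2048.

2048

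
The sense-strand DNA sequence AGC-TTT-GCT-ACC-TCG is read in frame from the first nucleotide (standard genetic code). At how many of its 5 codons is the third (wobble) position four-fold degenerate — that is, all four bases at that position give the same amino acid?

Codon 1 AGC (Ser): third position 2-fold.
Codon 2 TTT (Phe): third position 2-fold.
Codon 3 GCT (Ala): third position 4-fold.
Codon 4 ACC (Thr): third position 4-fold.
Codon 5 TCG (Ser): third position 4-fold.
Four-fold degenerate third positions: 3.

3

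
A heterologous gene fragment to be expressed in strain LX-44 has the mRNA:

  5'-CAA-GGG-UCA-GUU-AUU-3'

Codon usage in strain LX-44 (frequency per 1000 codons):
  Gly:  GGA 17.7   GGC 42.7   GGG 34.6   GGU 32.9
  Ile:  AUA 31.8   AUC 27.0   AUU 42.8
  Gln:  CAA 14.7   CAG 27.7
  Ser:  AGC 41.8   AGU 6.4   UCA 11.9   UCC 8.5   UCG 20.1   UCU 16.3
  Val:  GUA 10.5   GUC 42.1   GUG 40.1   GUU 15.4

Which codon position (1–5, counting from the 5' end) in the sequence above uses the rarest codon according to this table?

3

Codon 1 CAA (Gln): 14.7 per 1000.
Codon 2 GGG (Gly): 34.6 per 1000.
Codon 3 UCA (Ser): 11.9 per 1000.
Codon 4 GUU (Val): 15.4 per 1000.
Codon 5 AUU (Ile): 42.8 per 1000.
Lowest frequency is 11.9 at codon 3.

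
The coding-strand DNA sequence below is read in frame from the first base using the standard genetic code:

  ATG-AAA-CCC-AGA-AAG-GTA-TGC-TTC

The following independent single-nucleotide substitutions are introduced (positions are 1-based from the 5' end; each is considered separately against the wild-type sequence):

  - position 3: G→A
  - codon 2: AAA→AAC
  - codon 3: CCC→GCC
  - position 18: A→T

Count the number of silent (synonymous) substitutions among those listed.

Codon 1: ATG (Met) → ATA (Ile) — missense.
Codon 2: AAA (Lys) → AAC (Asn) — missense.
Codon 3: CCC (Pro) → GCC (Ala) — missense.
Codon 6: GTA (Val) → GTT (Val) — synonymous.
Synonymous: 1 of 4.

1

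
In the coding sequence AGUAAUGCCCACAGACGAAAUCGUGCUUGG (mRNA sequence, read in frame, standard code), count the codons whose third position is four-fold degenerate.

Codon 1 AGU (Ser): third position 2-fold.
Codon 2 AAU (Asn): third position 2-fold.
Codon 3 GCC (Ala): third position 4-fold.
Codon 4 CAC (His): third position 2-fold.
Codon 5 AGA (Arg): third position 2-fold.
Codon 6 CGA (Arg): third position 4-fold.
Codon 7 AAU (Asn): third position 2-fold.
Codon 8 CGU (Arg): third position 4-fold.
Codon 9 GCU (Ala): third position 4-fold.
Codon 10 UGG (Trp): third position 1-fold.
Four-fold degenerate third positions: 4.

4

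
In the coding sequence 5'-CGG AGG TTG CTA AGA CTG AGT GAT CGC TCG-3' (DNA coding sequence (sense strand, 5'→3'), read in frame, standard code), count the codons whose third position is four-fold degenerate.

5

Codon 1 CGG (Arg): third position 4-fold.
Codon 2 AGG (Arg): third position 2-fold.
Codon 3 TTG (Leu): third position 2-fold.
Codon 4 CTA (Leu): third position 4-fold.
Codon 5 AGA (Arg): third position 2-fold.
Codon 6 CTG (Leu): third position 4-fold.
Codon 7 AGT (Ser): third position 2-fold.
Codon 8 GAT (Asp): third position 2-fold.
Codon 9 CGC (Arg): third position 4-fold.
Codon 10 TCG (Ser): third position 4-fold.
Four-fold degenerate third positions: 5.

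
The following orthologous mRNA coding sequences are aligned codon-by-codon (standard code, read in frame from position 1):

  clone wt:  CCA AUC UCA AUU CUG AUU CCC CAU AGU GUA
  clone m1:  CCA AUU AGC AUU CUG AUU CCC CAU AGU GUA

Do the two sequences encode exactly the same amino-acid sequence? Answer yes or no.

Codon 1: CCA Pro / CCA Pro — identical.
Codon 2: AUC Ile / AUU Ile — synonymous.
Codon 3: UCA Ser / AGC Ser — synonymous.
Codon 4: AUU Ile / AUU Ile — identical.
Codon 5: CUG Leu / CUG Leu — identical.
Codon 6: AUU Ile / AUU Ile — identical.
Codon 7: CCC Pro / CCC Pro — identical.
Codon 8: CAU His / CAU His — identical.
Codon 9: AGU Ser / AGU Ser — identical.
Codon 10: GUA Val / GUA Val — identical.
Nonsynonymous differences: 0 → same protein.

yes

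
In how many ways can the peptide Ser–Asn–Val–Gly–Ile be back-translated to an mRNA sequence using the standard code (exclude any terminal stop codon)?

576

Ser: 6 codons.
Asn: 2 codons.
Val: 4 codons.
Gly: 4 codons.
Ile: 3 codons.
6 × 2 × 4 × 4 × 3 = 576.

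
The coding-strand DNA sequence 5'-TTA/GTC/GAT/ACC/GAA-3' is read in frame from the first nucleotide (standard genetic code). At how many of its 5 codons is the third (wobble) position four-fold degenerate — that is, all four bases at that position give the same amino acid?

Codon 1 TTA (Leu): third position 2-fold.
Codon 2 GTC (Val): third position 4-fold.
Codon 3 GAT (Asp): third position 2-fold.
Codon 4 ACC (Thr): third position 4-fold.
Codon 5 GAA (Glu): third position 2-fold.
Four-fold degenerate third positions: 2.

2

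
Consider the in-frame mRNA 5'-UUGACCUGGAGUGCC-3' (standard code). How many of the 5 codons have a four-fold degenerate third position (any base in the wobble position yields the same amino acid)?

2

Codon 1 UUG (Leu): third position 2-fold.
Codon 2 ACC (Thr): third position 4-fold.
Codon 3 UGG (Trp): third position 1-fold.
Codon 4 AGU (Ser): third position 2-fold.
Codon 5 GCC (Ala): third position 4-fold.
Four-fold degenerate third positions: 2.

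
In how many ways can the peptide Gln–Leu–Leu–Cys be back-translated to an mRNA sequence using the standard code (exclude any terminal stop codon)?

Gln: 2 codons.
Leu: 6 codons.
Leu: 6 codons.
Cys: 2 codons.
2 × 6 × 6 × 2 = 144.

144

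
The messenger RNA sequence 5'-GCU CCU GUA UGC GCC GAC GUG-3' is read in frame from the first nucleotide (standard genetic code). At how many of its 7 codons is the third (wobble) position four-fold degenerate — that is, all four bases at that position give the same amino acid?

5

Codon 1 GCU (Ala): third position 4-fold.
Codon 2 CCU (Pro): third position 4-fold.
Codon 3 GUA (Val): third position 4-fold.
Codon 4 UGC (Cys): third position 2-fold.
Codon 5 GCC (Ala): third position 4-fold.
Codon 6 GAC (Asp): third position 2-fold.
Codon 7 GUG (Val): third position 4-fold.
Four-fold degenerate third positions: 5.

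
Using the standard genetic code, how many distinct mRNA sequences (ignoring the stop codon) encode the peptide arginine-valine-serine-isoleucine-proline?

1728

Arg: 6 codons.
Val: 4 codons.
Ser: 6 codons.
Ile: 3 codons.
Pro: 4 codons.
6 × 4 × 6 × 3 × 4 = 1728.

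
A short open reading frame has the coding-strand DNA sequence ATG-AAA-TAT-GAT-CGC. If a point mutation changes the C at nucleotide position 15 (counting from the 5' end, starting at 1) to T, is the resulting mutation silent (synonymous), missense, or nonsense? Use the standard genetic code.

silent

Position 15 falls in codon 5: CGC → Arg.
After the substitution the codon is CGT → Arg.
Both encode Arg, so the change is synonymous.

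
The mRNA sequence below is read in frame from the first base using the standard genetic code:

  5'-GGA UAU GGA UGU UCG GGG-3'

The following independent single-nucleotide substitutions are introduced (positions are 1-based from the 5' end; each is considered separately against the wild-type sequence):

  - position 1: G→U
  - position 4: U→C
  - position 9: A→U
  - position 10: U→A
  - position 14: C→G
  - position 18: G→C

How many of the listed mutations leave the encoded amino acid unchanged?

2

Codon 1: GGA (Gly) → UGA (Stop) — nonsense.
Codon 2: UAU (Tyr) → CAU (His) — missense.
Codon 3: GGA (Gly) → GGU (Gly) — synonymous.
Codon 4: UGU (Cys) → AGU (Ser) — missense.
Codon 5: UCG (Ser) → UGG (Trp) — missense.
Codon 6: GGG (Gly) → GGC (Gly) — synonymous.
Synonymous: 2 of 6.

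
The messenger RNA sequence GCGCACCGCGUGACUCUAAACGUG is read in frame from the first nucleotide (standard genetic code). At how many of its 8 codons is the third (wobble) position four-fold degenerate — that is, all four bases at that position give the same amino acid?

Codon 1 GCG (Ala): third position 4-fold.
Codon 2 CAC (His): third position 2-fold.
Codon 3 CGC (Arg): third position 4-fold.
Codon 4 GUG (Val): third position 4-fold.
Codon 5 ACU (Thr): third position 4-fold.
Codon 6 CUA (Leu): third position 4-fold.
Codon 7 AAC (Asn): third position 2-fold.
Codon 8 GUG (Val): third position 4-fold.
Four-fold degenerate third positions: 6.

6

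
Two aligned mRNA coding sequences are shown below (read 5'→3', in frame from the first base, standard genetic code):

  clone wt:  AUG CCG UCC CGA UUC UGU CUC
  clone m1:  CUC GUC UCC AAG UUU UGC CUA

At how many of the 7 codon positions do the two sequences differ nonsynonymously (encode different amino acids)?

3

Codon 1: AUG Met / CUC Leu — nonsynonymous.
Codon 2: CCG Pro / GUC Val — nonsynonymous.
Codon 3: UCC Ser / UCC Ser — identical.
Codon 4: CGA Arg / AAG Lys — nonsynonymous.
Codon 5: UUC Phe / UUU Phe — synonymous.
Codon 6: UGU Cys / UGC Cys — synonymous.
Codon 7: CUC Leu / CUA Leu — synonymous.
Nonsynonymous differences: 3.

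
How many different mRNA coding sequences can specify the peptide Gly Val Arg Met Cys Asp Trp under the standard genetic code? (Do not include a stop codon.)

Gly: 4 codons.
Val: 4 codons.
Arg: 6 codons.
Met: 1 codon.
Cys: 2 codons.
Asp: 2 codons.
Trp: 1 codon.
4 × 4 × 6 × 1 × 2 × 2 × 1 = 384.

384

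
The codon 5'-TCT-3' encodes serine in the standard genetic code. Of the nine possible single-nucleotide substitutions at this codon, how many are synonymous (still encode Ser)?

Position 1: none → 0 synonymous.
Position 2: none → 0 synonymous.
Position 3: TCC, TCA, TCG → 3 synonymous.
Total: 0 + 0 + 3 = 3.

3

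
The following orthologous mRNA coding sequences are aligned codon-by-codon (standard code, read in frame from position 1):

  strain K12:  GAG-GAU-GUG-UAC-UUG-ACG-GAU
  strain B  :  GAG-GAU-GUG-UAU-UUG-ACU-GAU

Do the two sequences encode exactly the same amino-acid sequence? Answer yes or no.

Codon 1: GAG Glu / GAG Glu — identical.
Codon 2: GAU Asp / GAU Asp — identical.
Codon 3: GUG Val / GUG Val — identical.
Codon 4: UAC Tyr / UAU Tyr — synonymous.
Codon 5: UUG Leu / UUG Leu — identical.
Codon 6: ACG Thr / ACU Thr — synonymous.
Codon 7: GAU Asp / GAU Asp — identical.
Nonsynonymous differences: 0 → same protein.

yes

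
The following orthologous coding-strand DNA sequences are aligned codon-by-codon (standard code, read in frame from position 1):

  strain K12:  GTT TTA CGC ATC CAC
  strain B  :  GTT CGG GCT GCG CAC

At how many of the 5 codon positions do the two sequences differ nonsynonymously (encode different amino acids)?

3

Codon 1: GTT Val / GTT Val — identical.
Codon 2: TTA Leu / CGG Arg — nonsynonymous.
Codon 3: CGC Arg / GCT Ala — nonsynonymous.
Codon 4: ATC Ile / GCG Ala — nonsynonymous.
Codon 5: CAC His / CAC His — identical.
Nonsynonymous differences: 3.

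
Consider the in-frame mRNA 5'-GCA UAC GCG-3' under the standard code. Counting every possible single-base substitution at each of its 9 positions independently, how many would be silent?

Codon 1 (GCA, Ala): 3 synonymous substitutions.
Codon 2 (UAC, Tyr): 1 synonymous substitution.
Codon 3 (GCG, Ala): 3 synonymous substitutions.
Total: 3 + 1 + 3 = 7.

7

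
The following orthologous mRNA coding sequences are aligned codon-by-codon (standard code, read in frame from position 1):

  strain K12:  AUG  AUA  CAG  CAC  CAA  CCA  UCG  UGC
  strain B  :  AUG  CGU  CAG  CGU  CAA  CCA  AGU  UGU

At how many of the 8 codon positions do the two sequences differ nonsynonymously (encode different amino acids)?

Codon 1: AUG Met / AUG Met — identical.
Codon 2: AUA Ile / CGU Arg — nonsynonymous.
Codon 3: CAG Gln / CAG Gln — identical.
Codon 4: CAC His / CGU Arg — nonsynonymous.
Codon 5: CAA Gln / CAA Gln — identical.
Codon 6: CCA Pro / CCA Pro — identical.
Codon 7: UCG Ser / AGU Ser — synonymous.
Codon 8: UGC Cys / UGU Cys — synonymous.
Nonsynonymous differences: 2.

2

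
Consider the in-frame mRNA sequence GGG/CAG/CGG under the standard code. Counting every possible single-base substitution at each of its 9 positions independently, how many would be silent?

8

Codon 1 (GGG, Gly): 3 synonymous substitutions.
Codon 2 (CAG, Gln): 1 synonymous substitution.
Codon 3 (CGG, Arg): 4 synonymous substitutions.
Total: 3 + 1 + 4 = 8.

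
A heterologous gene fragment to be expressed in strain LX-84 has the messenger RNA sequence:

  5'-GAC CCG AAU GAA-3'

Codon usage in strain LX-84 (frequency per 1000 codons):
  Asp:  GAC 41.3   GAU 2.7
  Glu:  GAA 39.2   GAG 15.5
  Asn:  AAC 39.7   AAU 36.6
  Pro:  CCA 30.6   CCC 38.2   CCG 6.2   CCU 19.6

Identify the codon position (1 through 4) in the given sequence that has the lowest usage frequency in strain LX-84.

Codon 1 GAC (Asp): 41.3 per 1000.
Codon 2 CCG (Pro): 6.2 per 1000.
Codon 3 AAU (Asn): 36.6 per 1000.
Codon 4 GAA (Glu): 39.2 per 1000.
Lowest frequency is 6.2 at codon 2.

2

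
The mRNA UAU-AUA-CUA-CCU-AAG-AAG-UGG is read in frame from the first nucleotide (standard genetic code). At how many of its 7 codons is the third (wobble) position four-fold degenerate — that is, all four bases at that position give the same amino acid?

Codon 1 UAU (Tyr): third position 2-fold.
Codon 2 AUA (Ile): third position 3-fold.
Codon 3 CUA (Leu): third position 4-fold.
Codon 4 CCU (Pro): third position 4-fold.
Codon 5 AAG (Lys): third position 2-fold.
Codon 6 AAG (Lys): third position 2-fold.
Codon 7 UGG (Trp): third position 1-fold.
Four-fold degenerate third positions: 2.

2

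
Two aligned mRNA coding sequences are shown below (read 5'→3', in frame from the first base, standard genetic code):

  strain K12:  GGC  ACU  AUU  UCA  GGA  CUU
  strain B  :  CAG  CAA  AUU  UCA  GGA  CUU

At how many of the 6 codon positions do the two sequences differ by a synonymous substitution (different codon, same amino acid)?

Codon 1: GGC Gly / CAG Gln — nonsynonymous.
Codon 2: ACU Thr / CAA Gln — nonsynonymous.
Codon 3: AUU Ile / AUU Ile — identical.
Codon 4: UCA Ser / UCA Ser — identical.
Codon 5: GGA Gly / GGA Gly — identical.
Codon 6: CUU Leu / CUU Leu — identical.
Synonymous differences: 0.

0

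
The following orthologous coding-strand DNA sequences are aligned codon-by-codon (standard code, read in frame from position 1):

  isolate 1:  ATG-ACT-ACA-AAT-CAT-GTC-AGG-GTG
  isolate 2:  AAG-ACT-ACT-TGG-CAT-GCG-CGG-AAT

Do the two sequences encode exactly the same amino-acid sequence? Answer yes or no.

no

Codon 1: ATG Met / AAG Lys — nonsynonymous.
Codon 2: ACT Thr / ACT Thr — identical.
Codon 3: ACA Thr / ACT Thr — synonymous.
Codon 4: AAT Asn / TGG Trp — nonsynonymous.
Codon 5: CAT His / CAT His — identical.
Codon 6: GTC Val / GCG Ala — nonsynonymous.
Codon 7: AGG Arg / CGG Arg — synonymous.
Codon 8: GTG Val / AAT Asn — nonsynonymous.
Nonsynonymous differences: 4 → different protein.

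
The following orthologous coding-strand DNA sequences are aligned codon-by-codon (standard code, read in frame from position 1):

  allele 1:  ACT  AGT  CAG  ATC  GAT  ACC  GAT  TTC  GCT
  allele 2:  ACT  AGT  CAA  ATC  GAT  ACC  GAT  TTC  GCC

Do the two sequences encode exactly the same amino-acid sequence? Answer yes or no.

Codon 1: ACT Thr / ACT Thr — identical.
Codon 2: AGT Ser / AGT Ser — identical.
Codon 3: CAG Gln / CAA Gln — synonymous.
Codon 4: ATC Ile / ATC Ile — identical.
Codon 5: GAT Asp / GAT Asp — identical.
Codon 6: ACC Thr / ACC Thr — identical.
Codon 7: GAT Asp / GAT Asp — identical.
Codon 8: TTC Phe / TTC Phe — identical.
Codon 9: GCT Ala / GCC Ala — synonymous.
Nonsynonymous differences: 0 → same protein.

yes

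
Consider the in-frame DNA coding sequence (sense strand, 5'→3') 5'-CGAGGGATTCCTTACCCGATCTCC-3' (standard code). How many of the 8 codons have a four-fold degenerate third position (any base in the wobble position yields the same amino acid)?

Codon 1 CGA (Arg): third position 4-fold.
Codon 2 GGG (Gly): third position 4-fold.
Codon 3 ATT (Ile): third position 3-fold.
Codon 4 CCT (Pro): third position 4-fold.
Codon 5 TAC (Tyr): third position 2-fold.
Codon 6 CCG (Pro): third position 4-fold.
Codon 7 ATC (Ile): third position 3-fold.
Codon 8 TCC (Ser): third position 4-fold.
Four-fold degenerate third positions: 5.

5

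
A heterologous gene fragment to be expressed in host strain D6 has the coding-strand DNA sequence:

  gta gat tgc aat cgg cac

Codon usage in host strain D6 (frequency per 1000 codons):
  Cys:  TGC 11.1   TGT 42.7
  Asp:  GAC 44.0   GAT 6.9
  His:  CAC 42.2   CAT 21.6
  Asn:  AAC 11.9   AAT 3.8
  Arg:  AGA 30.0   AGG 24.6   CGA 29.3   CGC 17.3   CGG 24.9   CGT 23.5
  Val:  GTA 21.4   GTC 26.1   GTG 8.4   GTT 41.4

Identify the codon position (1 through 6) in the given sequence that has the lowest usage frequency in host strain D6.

4

Codon 1 GTA (Val): 21.4 per 1000.
Codon 2 GAT (Asp): 6.9 per 1000.
Codon 3 TGC (Cys): 11.1 per 1000.
Codon 4 AAT (Asn): 3.8 per 1000.
Codon 5 CGG (Arg): 24.9 per 1000.
Codon 6 CAC (His): 42.2 per 1000.
Lowest frequency is 3.8 at codon 4.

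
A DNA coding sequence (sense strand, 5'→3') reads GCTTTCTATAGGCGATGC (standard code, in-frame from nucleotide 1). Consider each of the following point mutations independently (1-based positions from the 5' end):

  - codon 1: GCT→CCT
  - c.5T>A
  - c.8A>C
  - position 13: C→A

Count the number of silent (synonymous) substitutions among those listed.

1

Codon 1: GCT (Ala) → CCT (Pro) — missense.
Codon 2: TTC (Phe) → TAC (Tyr) — missense.
Codon 3: TAT (Tyr) → TCT (Ser) — missense.
Codon 5: CGA (Arg) → AGA (Arg) — synonymous.
Synonymous: 1 of 4.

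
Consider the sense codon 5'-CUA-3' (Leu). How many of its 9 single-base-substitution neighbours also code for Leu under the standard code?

Position 1: UUA → 1 synonymous.
Position 2: none → 0 synonymous.
Position 3: CUU, CUC, CUG → 3 synonymous.
Total: 1 + 0 + 3 = 4.

4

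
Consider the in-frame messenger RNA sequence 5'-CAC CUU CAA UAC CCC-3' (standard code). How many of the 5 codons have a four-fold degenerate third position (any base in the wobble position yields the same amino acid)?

Codon 1 CAC (His): third position 2-fold.
Codon 2 CUU (Leu): third position 4-fold.
Codon 3 CAA (Gln): third position 2-fold.
Codon 4 UAC (Tyr): third position 2-fold.
Codon 5 CCC (Pro): third position 4-fold.
Four-fold degenerate third positions: 2.

2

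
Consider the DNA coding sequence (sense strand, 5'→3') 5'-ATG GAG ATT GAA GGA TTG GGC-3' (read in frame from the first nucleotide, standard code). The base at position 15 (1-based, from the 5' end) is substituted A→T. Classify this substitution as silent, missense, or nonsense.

silent

Position 15 falls in codon 5: GGA → Gly.
After the substitution the codon is GGT → Gly.
Both encode Gly, so the change is synonymous.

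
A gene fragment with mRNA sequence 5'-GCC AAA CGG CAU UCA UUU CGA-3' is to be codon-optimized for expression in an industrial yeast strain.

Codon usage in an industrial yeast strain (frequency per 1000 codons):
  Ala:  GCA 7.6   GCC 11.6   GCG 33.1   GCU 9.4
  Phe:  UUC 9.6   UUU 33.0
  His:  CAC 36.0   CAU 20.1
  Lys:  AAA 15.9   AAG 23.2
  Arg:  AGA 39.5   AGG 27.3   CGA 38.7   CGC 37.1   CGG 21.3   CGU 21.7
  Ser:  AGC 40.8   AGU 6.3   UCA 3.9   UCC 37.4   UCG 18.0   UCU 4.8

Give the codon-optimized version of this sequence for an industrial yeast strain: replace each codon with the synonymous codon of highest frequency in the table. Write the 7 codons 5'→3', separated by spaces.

GCG AAG AGA CAC AGC UUU AGA

Codon 1 (Ala): best is GCG at 33.1.
Codon 2 (Lys): best is AAG at 23.2.
Codon 3 (Arg): best is AGA at 39.5.
Codon 4 (His): best is CAC at 36.0.
Codon 5 (Ser): best is AGC at 40.8.
Codon 6 (Phe): best is UUU at 33.0.
Codon 7 (Arg): best is AGA at 39.5.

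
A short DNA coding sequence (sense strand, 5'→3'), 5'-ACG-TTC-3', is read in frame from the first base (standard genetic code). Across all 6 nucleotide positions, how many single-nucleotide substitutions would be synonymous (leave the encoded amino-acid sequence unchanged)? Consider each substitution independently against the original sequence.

Codon 1 (ACG, Thr): 3 synonymous substitutions.
Codon 2 (TTC, Phe): 1 synonymous substitution.
Total: 3 + 1 = 4.

4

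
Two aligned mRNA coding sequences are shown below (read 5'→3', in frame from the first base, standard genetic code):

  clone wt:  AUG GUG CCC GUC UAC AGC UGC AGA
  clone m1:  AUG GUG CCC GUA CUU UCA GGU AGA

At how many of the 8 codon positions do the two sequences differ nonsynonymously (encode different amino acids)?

Codon 1: AUG Met / AUG Met — identical.
Codon 2: GUG Val / GUG Val — identical.
Codon 3: CCC Pro / CCC Pro — identical.
Codon 4: GUC Val / GUA Val — synonymous.
Codon 5: UAC Tyr / CUU Leu — nonsynonymous.
Codon 6: AGC Ser / UCA Ser — synonymous.
Codon 7: UGC Cys / GGU Gly — nonsynonymous.
Codon 8: AGA Arg / AGA Arg — identical.
Nonsynonymous differences: 2.

2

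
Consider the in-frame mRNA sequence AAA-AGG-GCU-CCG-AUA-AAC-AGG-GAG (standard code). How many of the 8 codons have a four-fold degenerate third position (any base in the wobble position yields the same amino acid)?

Codon 1 AAA (Lys): third position 2-fold.
Codon 2 AGG (Arg): third position 2-fold.
Codon 3 GCU (Ala): third position 4-fold.
Codon 4 CCG (Pro): third position 4-fold.
Codon 5 AUA (Ile): third position 3-fold.
Codon 6 AAC (Asn): third position 2-fold.
Codon 7 AGG (Arg): third position 2-fold.
Codon 8 GAG (Glu): third position 2-fold.
Four-fold degenerate third positions: 2.

2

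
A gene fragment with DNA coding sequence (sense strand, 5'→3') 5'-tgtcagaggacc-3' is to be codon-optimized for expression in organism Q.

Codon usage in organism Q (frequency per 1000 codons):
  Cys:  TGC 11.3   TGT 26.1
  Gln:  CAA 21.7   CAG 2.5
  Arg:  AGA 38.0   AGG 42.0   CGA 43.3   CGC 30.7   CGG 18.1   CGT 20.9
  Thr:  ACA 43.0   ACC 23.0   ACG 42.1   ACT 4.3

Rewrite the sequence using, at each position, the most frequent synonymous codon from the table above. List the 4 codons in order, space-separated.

TGT CAA CGA ACA

Codon 1 (Cys): best is TGT at 26.1.
Codon 2 (Gln): best is CAA at 21.7.
Codon 3 (Arg): best is CGA at 43.3.
Codon 4 (Thr): best is ACA at 43.0.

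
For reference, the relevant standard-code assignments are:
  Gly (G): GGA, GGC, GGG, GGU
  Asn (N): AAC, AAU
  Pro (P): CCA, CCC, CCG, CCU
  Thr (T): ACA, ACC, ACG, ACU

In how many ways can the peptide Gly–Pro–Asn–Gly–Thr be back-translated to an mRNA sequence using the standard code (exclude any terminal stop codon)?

512

Gly: 4 codons.
Pro: 4 codons.
Asn: 2 codons.
Gly: 4 codons.
Thr: 4 codons.
4 × 4 × 2 × 4 × 4 = 512.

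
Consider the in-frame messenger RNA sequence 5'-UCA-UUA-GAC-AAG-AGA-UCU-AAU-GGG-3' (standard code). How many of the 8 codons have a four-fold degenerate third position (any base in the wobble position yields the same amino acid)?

3

Codon 1 UCA (Ser): third position 4-fold.
Codon 2 UUA (Leu): third position 2-fold.
Codon 3 GAC (Asp): third position 2-fold.
Codon 4 AAG (Lys): third position 2-fold.
Codon 5 AGA (Arg): third position 2-fold.
Codon 6 UCU (Ser): third position 4-fold.
Codon 7 AAU (Asn): third position 2-fold.
Codon 8 GGG (Gly): third position 4-fold.
Four-fold degenerate third positions: 3.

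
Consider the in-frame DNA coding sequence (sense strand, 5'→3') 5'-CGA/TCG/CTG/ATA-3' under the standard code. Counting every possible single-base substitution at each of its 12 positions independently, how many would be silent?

13

Codon 1 (CGA, Arg): 4 synonymous substitutions.
Codon 2 (TCG, Ser): 3 synonymous substitutions.
Codon 3 (CTG, Leu): 4 synonymous substitutions.
Codon 4 (ATA, Ile): 2 synonymous substitutions.
Total: 4 + 3 + 4 + 2 = 13.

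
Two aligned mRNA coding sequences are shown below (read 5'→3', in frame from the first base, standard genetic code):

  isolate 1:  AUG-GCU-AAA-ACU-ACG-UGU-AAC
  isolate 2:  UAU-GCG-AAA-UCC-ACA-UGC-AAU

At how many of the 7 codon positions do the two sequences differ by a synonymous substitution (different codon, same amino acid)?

4

Codon 1: AUG Met / UAU Tyr — nonsynonymous.
Codon 2: GCU Ala / GCG Ala — synonymous.
Codon 3: AAA Lys / AAA Lys — identical.
Codon 4: ACU Thr / UCC Ser — nonsynonymous.
Codon 5: ACG Thr / ACA Thr — synonymous.
Codon 6: UGU Cys / UGC Cys — synonymous.
Codon 7: AAC Asn / AAU Asn — synonymous.
Synonymous differences: 4.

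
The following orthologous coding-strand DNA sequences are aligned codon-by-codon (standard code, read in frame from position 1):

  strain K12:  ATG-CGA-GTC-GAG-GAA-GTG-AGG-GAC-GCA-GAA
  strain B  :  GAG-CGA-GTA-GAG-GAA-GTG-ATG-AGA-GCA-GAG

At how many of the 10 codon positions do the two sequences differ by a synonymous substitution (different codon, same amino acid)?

Codon 1: ATG Met / GAG Glu — nonsynonymous.
Codon 2: CGA Arg / CGA Arg — identical.
Codon 3: GTC Val / GTA Val — synonymous.
Codon 4: GAG Glu / GAG Glu — identical.
Codon 5: GAA Glu / GAA Glu — identical.
Codon 6: GTG Val / GTG Val — identical.
Codon 7: AGG Arg / ATG Met — nonsynonymous.
Codon 8: GAC Asp / AGA Arg — nonsynonymous.
Codon 9: GCA Ala / GCA Ala — identical.
Codon 10: GAA Glu / GAG Glu — synonymous.
Synonymous differences: 2.

2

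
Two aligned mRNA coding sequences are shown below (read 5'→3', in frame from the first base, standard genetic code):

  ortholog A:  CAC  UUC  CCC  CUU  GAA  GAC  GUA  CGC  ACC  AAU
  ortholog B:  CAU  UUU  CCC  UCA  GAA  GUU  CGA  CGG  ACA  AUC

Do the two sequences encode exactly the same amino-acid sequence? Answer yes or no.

Codon 1: CAC His / CAU His — synonymous.
Codon 2: UUC Phe / UUU Phe — synonymous.
Codon 3: CCC Pro / CCC Pro — identical.
Codon 4: CUU Leu / UCA Ser — nonsynonymous.
Codon 5: GAA Glu / GAA Glu — identical.
Codon 6: GAC Asp / GUU Val — nonsynonymous.
Codon 7: GUA Val / CGA Arg — nonsynonymous.
Codon 8: CGC Arg / CGG Arg — synonymous.
Codon 9: ACC Thr / ACA Thr — synonymous.
Codon 10: AAU Asn / AUC Ile — nonsynonymous.
Nonsynonymous differences: 4 → different protein.

no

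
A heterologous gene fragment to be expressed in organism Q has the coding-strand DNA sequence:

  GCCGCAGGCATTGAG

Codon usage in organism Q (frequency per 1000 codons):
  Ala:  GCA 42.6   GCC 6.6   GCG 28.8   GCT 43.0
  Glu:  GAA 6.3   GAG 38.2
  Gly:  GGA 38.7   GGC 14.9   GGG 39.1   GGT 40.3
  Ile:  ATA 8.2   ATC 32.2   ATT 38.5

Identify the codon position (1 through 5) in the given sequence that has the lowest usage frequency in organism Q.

Codon 1 GCC (Ala): 6.6 per 1000.
Codon 2 GCA (Ala): 42.6 per 1000.
Codon 3 GGC (Gly): 14.9 per 1000.
Codon 4 ATT (Ile): 38.5 per 1000.
Codon 5 GAG (Glu): 38.2 per 1000.
Lowest frequency is 6.6 at codon 1.

1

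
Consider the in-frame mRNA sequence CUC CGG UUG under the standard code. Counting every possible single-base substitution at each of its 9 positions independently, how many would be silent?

Codon 1 (CUC, Leu): 3 synonymous substitutions.
Codon 2 (CGG, Arg): 4 synonymous substitutions.
Codon 3 (UUG, Leu): 2 synonymous substitutions.
Total: 3 + 4 + 2 = 9.

9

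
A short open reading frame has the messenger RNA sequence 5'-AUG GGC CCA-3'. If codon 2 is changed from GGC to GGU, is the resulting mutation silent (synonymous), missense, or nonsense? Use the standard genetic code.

Position 6 falls in codon 2: GGC → Gly.
After the substitution the codon is GGU → Gly.
Both encode Gly, so the change is synonymous.

silent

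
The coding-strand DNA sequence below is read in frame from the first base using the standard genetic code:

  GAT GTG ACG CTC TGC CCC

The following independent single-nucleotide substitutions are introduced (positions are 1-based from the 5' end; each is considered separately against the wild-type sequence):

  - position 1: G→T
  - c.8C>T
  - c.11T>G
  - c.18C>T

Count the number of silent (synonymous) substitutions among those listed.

1

Codon 1: GAT (Asp) → TAT (Tyr) — missense.
Codon 3: ACG (Thr) → ATG (Met) — missense.
Codon 4: CTC (Leu) → CGC (Arg) — missense.
Codon 6: CCC (Pro) → CCT (Pro) — synonymous.
Synonymous: 1 of 4.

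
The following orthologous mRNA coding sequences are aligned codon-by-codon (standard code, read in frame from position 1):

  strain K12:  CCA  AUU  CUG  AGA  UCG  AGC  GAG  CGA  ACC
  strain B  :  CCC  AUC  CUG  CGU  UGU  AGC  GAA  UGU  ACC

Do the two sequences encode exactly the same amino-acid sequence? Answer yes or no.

no

Codon 1: CCA Pro / CCC Pro — synonymous.
Codon 2: AUU Ile / AUC Ile — synonymous.
Codon 3: CUG Leu / CUG Leu — identical.
Codon 4: AGA Arg / CGU Arg — synonymous.
Codon 5: UCG Ser / UGU Cys — nonsynonymous.
Codon 6: AGC Ser / AGC Ser — identical.
Codon 7: GAG Glu / GAA Glu — synonymous.
Codon 8: CGA Arg / UGU Cys — nonsynonymous.
Codon 9: ACC Thr / ACC Thr — identical.
Nonsynonymous differences: 2 → different protein.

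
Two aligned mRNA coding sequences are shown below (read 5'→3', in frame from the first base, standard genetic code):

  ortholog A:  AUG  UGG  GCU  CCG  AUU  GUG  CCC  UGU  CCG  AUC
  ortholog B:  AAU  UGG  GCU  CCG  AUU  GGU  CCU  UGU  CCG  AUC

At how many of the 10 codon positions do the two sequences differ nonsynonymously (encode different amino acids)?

2

Codon 1: AUG Met / AAU Asn — nonsynonymous.
Codon 2: UGG Trp / UGG Trp — identical.
Codon 3: GCU Ala / GCU Ala — identical.
Codon 4: CCG Pro / CCG Pro — identical.
Codon 5: AUU Ile / AUU Ile — identical.
Codon 6: GUG Val / GGU Gly — nonsynonymous.
Codon 7: CCC Pro / CCU Pro — synonymous.
Codon 8: UGU Cys / UGU Cys — identical.
Codon 9: CCG Pro / CCG Pro — identical.
Codon 10: AUC Ile / AUC Ile — identical.
Nonsynonymous differences: 2.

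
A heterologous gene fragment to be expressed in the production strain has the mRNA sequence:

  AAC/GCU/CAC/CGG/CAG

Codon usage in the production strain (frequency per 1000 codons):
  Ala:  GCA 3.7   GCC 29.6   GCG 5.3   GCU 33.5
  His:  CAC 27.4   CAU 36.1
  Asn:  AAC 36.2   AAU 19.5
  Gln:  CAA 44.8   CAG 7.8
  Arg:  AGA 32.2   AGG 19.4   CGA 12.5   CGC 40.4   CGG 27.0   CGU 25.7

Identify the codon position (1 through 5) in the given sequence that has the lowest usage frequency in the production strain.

Codon 1 AAC (Asn): 36.2 per 1000.
Codon 2 GCU (Ala): 33.5 per 1000.
Codon 3 CAC (His): 27.4 per 1000.
Codon 4 CGG (Arg): 27.0 per 1000.
Codon 5 CAG (Gln): 7.8 per 1000.
Lowest frequency is 7.8 at codon 5.

5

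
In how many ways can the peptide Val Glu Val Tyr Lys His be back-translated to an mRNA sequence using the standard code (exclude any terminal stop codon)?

256

Val: 4 codons.
Glu: 2 codons.
Val: 4 codons.
Tyr: 2 codons.
Lys: 2 codons.
His: 2 codons.
4 × 2 × 4 × 2 × 2 × 2 = 256.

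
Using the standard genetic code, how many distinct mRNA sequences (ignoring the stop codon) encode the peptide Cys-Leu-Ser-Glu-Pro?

576

Cys: 2 codons.
Leu: 6 codons.
Ser: 6 codons.
Glu: 2 codons.
Pro: 4 codons.
2 × 6 × 6 × 2 × 4 = 576.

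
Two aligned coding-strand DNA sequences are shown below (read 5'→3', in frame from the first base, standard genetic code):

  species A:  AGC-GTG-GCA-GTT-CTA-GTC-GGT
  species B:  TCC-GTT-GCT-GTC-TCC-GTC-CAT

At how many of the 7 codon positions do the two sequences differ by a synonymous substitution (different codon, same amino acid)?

Codon 1: AGC Ser / TCC Ser — synonymous.
Codon 2: GTG Val / GTT Val — synonymous.
Codon 3: GCA Ala / GCT Ala — synonymous.
Codon 4: GTT Val / GTC Val — synonymous.
Codon 5: CTA Leu / TCC Ser — nonsynonymous.
Codon 6: GTC Val / GTC Val — identical.
Codon 7: GGT Gly / CAT His — nonsynonymous.
Synonymous differences: 4.

4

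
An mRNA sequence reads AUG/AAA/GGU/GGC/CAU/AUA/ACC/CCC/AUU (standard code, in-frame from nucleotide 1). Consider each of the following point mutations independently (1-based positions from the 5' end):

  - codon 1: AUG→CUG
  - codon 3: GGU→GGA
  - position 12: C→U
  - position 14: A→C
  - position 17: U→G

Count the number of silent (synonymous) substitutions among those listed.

Codon 1: AUG (Met) → CUG (Leu) — missense.
Codon 3: GGU (Gly) → GGA (Gly) — synonymous.
Codon 4: GGC (Gly) → GGU (Gly) — synonymous.
Codon 5: CAU (His) → CCU (Pro) — missense.
Codon 6: AUA (Ile) → AGA (Arg) — missense.
Synonymous: 2 of 5.

2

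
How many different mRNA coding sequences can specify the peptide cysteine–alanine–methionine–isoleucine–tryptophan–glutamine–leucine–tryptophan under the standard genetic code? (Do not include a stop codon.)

288

Cys: 2 codons.
Ala: 4 codons.
Met: 1 codon.
Ile: 3 codons.
Trp: 1 codon.
Gln: 2 codons.
Leu: 6 codons.
Trp: 1 codon.
2 × 4 × 1 × 3 × 1 × 2 × 6 × 1 = 288.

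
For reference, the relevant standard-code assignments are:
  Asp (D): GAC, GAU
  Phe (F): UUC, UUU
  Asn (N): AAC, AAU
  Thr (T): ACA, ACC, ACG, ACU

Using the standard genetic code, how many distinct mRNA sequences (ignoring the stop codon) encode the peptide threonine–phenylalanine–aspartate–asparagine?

Thr: 4 codons.
Phe: 2 codons.
Asp: 2 codons.
Asn: 2 codons.
4 × 2 × 2 × 2 = 32.

32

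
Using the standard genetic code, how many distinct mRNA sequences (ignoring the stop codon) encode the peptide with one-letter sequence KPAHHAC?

Lys: 2 codons.
Pro: 4 codons.
Ala: 4 codons.
His: 2 codons.
His: 2 codons.
Ala: 4 codons.
Cys: 2 codons.
2 × 4 × 4 × 2 × 2 × 4 × 2 = 1024.

1024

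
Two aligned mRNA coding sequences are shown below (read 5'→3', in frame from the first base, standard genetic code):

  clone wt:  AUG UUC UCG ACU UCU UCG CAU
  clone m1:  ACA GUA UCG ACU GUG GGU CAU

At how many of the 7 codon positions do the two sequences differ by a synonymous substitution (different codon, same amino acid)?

Codon 1: AUG Met / ACA Thr — nonsynonymous.
Codon 2: UUC Phe / GUA Val — nonsynonymous.
Codon 3: UCG Ser / UCG Ser — identical.
Codon 4: ACU Thr / ACU Thr — identical.
Codon 5: UCU Ser / GUG Val — nonsynonymous.
Codon 6: UCG Ser / GGU Gly — nonsynonymous.
Codon 7: CAU His / CAU His — identical.
Synonymous differences: 0.

0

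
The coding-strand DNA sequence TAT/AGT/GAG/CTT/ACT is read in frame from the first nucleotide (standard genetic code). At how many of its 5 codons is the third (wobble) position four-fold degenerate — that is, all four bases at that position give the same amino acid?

Codon 1 TAT (Tyr): third position 2-fold.
Codon 2 AGT (Ser): third position 2-fold.
Codon 3 GAG (Glu): third position 2-fold.
Codon 4 CTT (Leu): third position 4-fold.
Codon 5 ACT (Thr): third position 4-fold.
Four-fold degenerate third positions: 2.

2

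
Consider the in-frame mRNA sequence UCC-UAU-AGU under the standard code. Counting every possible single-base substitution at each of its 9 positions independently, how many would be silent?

5

Codon 1 (UCC, Ser): 3 synonymous substitutions.
Codon 2 (UAU, Tyr): 1 synonymous substitution.
Codon 3 (AGU, Ser): 1 synonymous substitution.
Total: 3 + 1 + 1 = 5.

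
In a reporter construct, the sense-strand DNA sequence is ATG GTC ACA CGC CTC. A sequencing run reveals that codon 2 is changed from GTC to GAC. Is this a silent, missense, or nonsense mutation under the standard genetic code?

Position 5 falls in codon 2: GTC → Val.
After the substitution the codon is GAC → Asp.
Val ≠ Asp, so this is a missense mutation.

missense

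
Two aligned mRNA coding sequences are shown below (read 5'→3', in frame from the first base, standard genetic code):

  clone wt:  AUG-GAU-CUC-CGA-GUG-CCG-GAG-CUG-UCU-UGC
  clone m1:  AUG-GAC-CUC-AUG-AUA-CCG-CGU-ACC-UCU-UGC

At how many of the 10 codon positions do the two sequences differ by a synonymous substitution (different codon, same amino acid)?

Codon 1: AUG Met / AUG Met — identical.
Codon 2: GAU Asp / GAC Asp — synonymous.
Codon 3: CUC Leu / CUC Leu — identical.
Codon 4: CGA Arg / AUG Met — nonsynonymous.
Codon 5: GUG Val / AUA Ile — nonsynonymous.
Codon 6: CCG Pro / CCG Pro — identical.
Codon 7: GAG Glu / CGU Arg — nonsynonymous.
Codon 8: CUG Leu / ACC Thr — nonsynonymous.
Codon 9: UCU Ser / UCU Ser — identical.
Codon 10: UGC Cys / UGC Cys — identical.
Synonymous differences: 1.

1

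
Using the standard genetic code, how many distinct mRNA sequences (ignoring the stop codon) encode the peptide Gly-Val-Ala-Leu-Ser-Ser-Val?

Gly: 4 codons.
Val: 4 codons.
Ala: 4 codons.
Leu: 6 codons.
Ser: 6 codons.
Ser: 6 codons.
Val: 4 codons.
4 × 4 × 4 × 6 × 6 × 6 × 4 = 55296.

55296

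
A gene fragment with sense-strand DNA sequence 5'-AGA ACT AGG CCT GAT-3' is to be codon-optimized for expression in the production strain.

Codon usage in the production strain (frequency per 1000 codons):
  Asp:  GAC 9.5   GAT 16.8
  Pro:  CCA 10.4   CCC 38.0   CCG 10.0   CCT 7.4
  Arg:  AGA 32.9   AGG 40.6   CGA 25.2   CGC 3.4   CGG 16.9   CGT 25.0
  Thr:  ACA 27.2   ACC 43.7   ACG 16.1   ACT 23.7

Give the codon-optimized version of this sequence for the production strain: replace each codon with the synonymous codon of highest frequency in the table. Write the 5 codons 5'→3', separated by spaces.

Codon 1 (Arg): best is AGG at 40.6.
Codon 2 (Thr): best is ACC at 43.7.
Codon 3 (Arg): best is AGG at 40.6.
Codon 4 (Pro): best is CCC at 38.0.
Codon 5 (Asp): best is GAT at 16.8.

AGG ACC AGG CCC GAT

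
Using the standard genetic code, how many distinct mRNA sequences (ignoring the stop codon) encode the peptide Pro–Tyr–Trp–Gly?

32

Pro: 4 codons.
Tyr: 2 codons.
Trp: 1 codon.
Gly: 4 codons.
4 × 2 × 1 × 4 = 32.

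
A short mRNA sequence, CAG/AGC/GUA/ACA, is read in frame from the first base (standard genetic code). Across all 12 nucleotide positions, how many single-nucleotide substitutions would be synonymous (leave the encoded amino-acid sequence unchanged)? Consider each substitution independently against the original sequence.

8

Codon 1 (CAG, Gln): 1 synonymous substitution.
Codon 2 (AGC, Ser): 1 synonymous substitution.
Codon 3 (GUA, Val): 3 synonymous substitutions.
Codon 4 (ACA, Thr): 3 synonymous substitutions.
Total: 1 + 1 + 3 + 3 = 8.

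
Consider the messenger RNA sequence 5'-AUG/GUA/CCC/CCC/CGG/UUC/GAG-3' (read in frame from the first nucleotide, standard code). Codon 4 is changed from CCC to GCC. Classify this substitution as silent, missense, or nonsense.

Position 10 falls in codon 4: CCC → Pro.
After the substitution the codon is GCC → Ala.
Pro ≠ Ala, so this is a missense mutation.

missense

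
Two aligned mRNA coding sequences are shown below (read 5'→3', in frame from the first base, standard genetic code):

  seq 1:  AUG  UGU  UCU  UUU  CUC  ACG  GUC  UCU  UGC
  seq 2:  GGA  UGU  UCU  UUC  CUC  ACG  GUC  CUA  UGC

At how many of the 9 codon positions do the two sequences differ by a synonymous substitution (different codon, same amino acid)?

Codon 1: AUG Met / GGA Gly — nonsynonymous.
Codon 2: UGU Cys / UGU Cys — identical.
Codon 3: UCU Ser / UCU Ser — identical.
Codon 4: UUU Phe / UUC Phe — synonymous.
Codon 5: CUC Leu / CUC Leu — identical.
Codon 6: ACG Thr / ACG Thr — identical.
Codon 7: GUC Val / GUC Val — identical.
Codon 8: UCU Ser / CUA Leu — nonsynonymous.
Codon 9: UGC Cys / UGC Cys — identical.
Synonymous differences: 1.

1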